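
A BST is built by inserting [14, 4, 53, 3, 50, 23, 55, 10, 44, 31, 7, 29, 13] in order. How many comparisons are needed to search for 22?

Search path for 22: 14 -> 53 -> 50 -> 23
Found: False
Comparisons: 4


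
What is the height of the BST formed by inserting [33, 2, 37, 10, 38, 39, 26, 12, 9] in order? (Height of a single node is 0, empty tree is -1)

Insertion order: [33, 2, 37, 10, 38, 39, 26, 12, 9]
Tree (level-order array): [33, 2, 37, None, 10, None, 38, 9, 26, None, 39, None, None, 12]
Compute height bottom-up (empty subtree = -1):
  height(9) = 1 + max(-1, -1) = 0
  height(12) = 1 + max(-1, -1) = 0
  height(26) = 1 + max(0, -1) = 1
  height(10) = 1 + max(0, 1) = 2
  height(2) = 1 + max(-1, 2) = 3
  height(39) = 1 + max(-1, -1) = 0
  height(38) = 1 + max(-1, 0) = 1
  height(37) = 1 + max(-1, 1) = 2
  height(33) = 1 + max(3, 2) = 4
Height = 4


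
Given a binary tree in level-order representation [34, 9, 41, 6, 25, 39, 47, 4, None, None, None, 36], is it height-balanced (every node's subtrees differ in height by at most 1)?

Tree (level-order array): [34, 9, 41, 6, 25, 39, 47, 4, None, None, None, 36]
Definition: a tree is height-balanced if, at every node, |h(left) - h(right)| <= 1 (empty subtree has height -1).
Bottom-up per-node check:
  node 4: h_left=-1, h_right=-1, diff=0 [OK], height=0
  node 6: h_left=0, h_right=-1, diff=1 [OK], height=1
  node 25: h_left=-1, h_right=-1, diff=0 [OK], height=0
  node 9: h_left=1, h_right=0, diff=1 [OK], height=2
  node 36: h_left=-1, h_right=-1, diff=0 [OK], height=0
  node 39: h_left=0, h_right=-1, diff=1 [OK], height=1
  node 47: h_left=-1, h_right=-1, diff=0 [OK], height=0
  node 41: h_left=1, h_right=0, diff=1 [OK], height=2
  node 34: h_left=2, h_right=2, diff=0 [OK], height=3
All nodes satisfy the balance condition.
Result: Balanced


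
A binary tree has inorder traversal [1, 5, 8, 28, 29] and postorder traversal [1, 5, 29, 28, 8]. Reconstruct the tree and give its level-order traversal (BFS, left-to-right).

Inorder:   [1, 5, 8, 28, 29]
Postorder: [1, 5, 29, 28, 8]
Algorithm: postorder visits root last, so walk postorder right-to-left;
each value is the root of the current inorder slice — split it at that
value, recurse on the right subtree first, then the left.
Recursive splits:
  root=8; inorder splits into left=[1, 5], right=[28, 29]
  root=28; inorder splits into left=[], right=[29]
  root=29; inorder splits into left=[], right=[]
  root=5; inorder splits into left=[1], right=[]
  root=1; inorder splits into left=[], right=[]
Reconstructed level-order: [8, 5, 28, 1, 29]


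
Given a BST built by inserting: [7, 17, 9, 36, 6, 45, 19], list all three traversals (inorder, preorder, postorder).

Tree insertion order: [7, 17, 9, 36, 6, 45, 19]
Tree (level-order array): [7, 6, 17, None, None, 9, 36, None, None, 19, 45]
Inorder (L, root, R): [6, 7, 9, 17, 19, 36, 45]
Preorder (root, L, R): [7, 6, 17, 9, 36, 19, 45]
Postorder (L, R, root): [6, 9, 19, 45, 36, 17, 7]


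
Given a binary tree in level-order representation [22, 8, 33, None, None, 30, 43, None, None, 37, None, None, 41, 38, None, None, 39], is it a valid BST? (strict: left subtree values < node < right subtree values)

Level-order array: [22, 8, 33, None, None, 30, 43, None, None, 37, None, None, 41, 38, None, None, 39]
Validate using subtree bounds (lo, hi): at each node, require lo < value < hi,
then recurse left with hi=value and right with lo=value.
Preorder trace (stopping at first violation):
  at node 22 with bounds (-inf, +inf): OK
  at node 8 with bounds (-inf, 22): OK
  at node 33 with bounds (22, +inf): OK
  at node 30 with bounds (22, 33): OK
  at node 43 with bounds (33, +inf): OK
  at node 37 with bounds (33, 43): OK
  at node 41 with bounds (37, 43): OK
  at node 38 with bounds (37, 41): OK
  at node 39 with bounds (38, 41): OK
No violation found at any node.
Result: Valid BST


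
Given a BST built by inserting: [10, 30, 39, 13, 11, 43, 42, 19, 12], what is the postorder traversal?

Tree insertion order: [10, 30, 39, 13, 11, 43, 42, 19, 12]
Tree (level-order array): [10, None, 30, 13, 39, 11, 19, None, 43, None, 12, None, None, 42]
Postorder traversal: [12, 11, 19, 13, 42, 43, 39, 30, 10]


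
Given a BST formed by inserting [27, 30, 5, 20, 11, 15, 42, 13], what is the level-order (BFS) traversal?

Tree insertion order: [27, 30, 5, 20, 11, 15, 42, 13]
Tree (level-order array): [27, 5, 30, None, 20, None, 42, 11, None, None, None, None, 15, 13]
BFS from the root, enqueuing left then right child of each popped node:
  queue [27] -> pop 27, enqueue [5, 30], visited so far: [27]
  queue [5, 30] -> pop 5, enqueue [20], visited so far: [27, 5]
  queue [30, 20] -> pop 30, enqueue [42], visited so far: [27, 5, 30]
  queue [20, 42] -> pop 20, enqueue [11], visited so far: [27, 5, 30, 20]
  queue [42, 11] -> pop 42, enqueue [none], visited so far: [27, 5, 30, 20, 42]
  queue [11] -> pop 11, enqueue [15], visited so far: [27, 5, 30, 20, 42, 11]
  queue [15] -> pop 15, enqueue [13], visited so far: [27, 5, 30, 20, 42, 11, 15]
  queue [13] -> pop 13, enqueue [none], visited so far: [27, 5, 30, 20, 42, 11, 15, 13]
Result: [27, 5, 30, 20, 42, 11, 15, 13]


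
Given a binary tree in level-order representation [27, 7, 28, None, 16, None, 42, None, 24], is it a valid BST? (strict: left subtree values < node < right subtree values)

Level-order array: [27, 7, 28, None, 16, None, 42, None, 24]
Validate using subtree bounds (lo, hi): at each node, require lo < value < hi,
then recurse left with hi=value and right with lo=value.
Preorder trace (stopping at first violation):
  at node 27 with bounds (-inf, +inf): OK
  at node 7 with bounds (-inf, 27): OK
  at node 16 with bounds (7, 27): OK
  at node 24 with bounds (16, 27): OK
  at node 28 with bounds (27, +inf): OK
  at node 42 with bounds (28, +inf): OK
No violation found at any node.
Result: Valid BST


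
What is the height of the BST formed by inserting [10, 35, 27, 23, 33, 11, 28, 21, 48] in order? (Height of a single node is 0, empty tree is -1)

Insertion order: [10, 35, 27, 23, 33, 11, 28, 21, 48]
Tree (level-order array): [10, None, 35, 27, 48, 23, 33, None, None, 11, None, 28, None, None, 21]
Compute height bottom-up (empty subtree = -1):
  height(21) = 1 + max(-1, -1) = 0
  height(11) = 1 + max(-1, 0) = 1
  height(23) = 1 + max(1, -1) = 2
  height(28) = 1 + max(-1, -1) = 0
  height(33) = 1 + max(0, -1) = 1
  height(27) = 1 + max(2, 1) = 3
  height(48) = 1 + max(-1, -1) = 0
  height(35) = 1 + max(3, 0) = 4
  height(10) = 1 + max(-1, 4) = 5
Height = 5


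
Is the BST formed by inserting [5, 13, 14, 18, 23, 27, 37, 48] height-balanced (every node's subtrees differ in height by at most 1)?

Tree (level-order array): [5, None, 13, None, 14, None, 18, None, 23, None, 27, None, 37, None, 48]
Definition: a tree is height-balanced if, at every node, |h(left) - h(right)| <= 1 (empty subtree has height -1).
Bottom-up per-node check:
  node 48: h_left=-1, h_right=-1, diff=0 [OK], height=0
  node 37: h_left=-1, h_right=0, diff=1 [OK], height=1
  node 27: h_left=-1, h_right=1, diff=2 [FAIL (|-1-1|=2 > 1)], height=2
  node 23: h_left=-1, h_right=2, diff=3 [FAIL (|-1-2|=3 > 1)], height=3
  node 18: h_left=-1, h_right=3, diff=4 [FAIL (|-1-3|=4 > 1)], height=4
  node 14: h_left=-1, h_right=4, diff=5 [FAIL (|-1-4|=5 > 1)], height=5
  node 13: h_left=-1, h_right=5, diff=6 [FAIL (|-1-5|=6 > 1)], height=6
  node 5: h_left=-1, h_right=6, diff=7 [FAIL (|-1-6|=7 > 1)], height=7
Node 27 violates the condition: |-1 - 1| = 2 > 1.
Result: Not balanced


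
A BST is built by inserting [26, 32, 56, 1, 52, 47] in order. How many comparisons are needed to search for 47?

Search path for 47: 26 -> 32 -> 56 -> 52 -> 47
Found: True
Comparisons: 5


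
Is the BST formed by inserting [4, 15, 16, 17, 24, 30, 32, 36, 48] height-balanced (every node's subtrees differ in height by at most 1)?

Tree (level-order array): [4, None, 15, None, 16, None, 17, None, 24, None, 30, None, 32, None, 36, None, 48]
Definition: a tree is height-balanced if, at every node, |h(left) - h(right)| <= 1 (empty subtree has height -1).
Bottom-up per-node check:
  node 48: h_left=-1, h_right=-1, diff=0 [OK], height=0
  node 36: h_left=-1, h_right=0, diff=1 [OK], height=1
  node 32: h_left=-1, h_right=1, diff=2 [FAIL (|-1-1|=2 > 1)], height=2
  node 30: h_left=-1, h_right=2, diff=3 [FAIL (|-1-2|=3 > 1)], height=3
  node 24: h_left=-1, h_right=3, diff=4 [FAIL (|-1-3|=4 > 1)], height=4
  node 17: h_left=-1, h_right=4, diff=5 [FAIL (|-1-4|=5 > 1)], height=5
  node 16: h_left=-1, h_right=5, diff=6 [FAIL (|-1-5|=6 > 1)], height=6
  node 15: h_left=-1, h_right=6, diff=7 [FAIL (|-1-6|=7 > 1)], height=7
  node 4: h_left=-1, h_right=7, diff=8 [FAIL (|-1-7|=8 > 1)], height=8
Node 32 violates the condition: |-1 - 1| = 2 > 1.
Result: Not balanced


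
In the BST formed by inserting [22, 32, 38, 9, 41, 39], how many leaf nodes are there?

Tree built from: [22, 32, 38, 9, 41, 39]
Tree (level-order array): [22, 9, 32, None, None, None, 38, None, 41, 39]
Rule: A leaf has 0 children.
Per-node child counts:
  node 22: 2 child(ren)
  node 9: 0 child(ren)
  node 32: 1 child(ren)
  node 38: 1 child(ren)
  node 41: 1 child(ren)
  node 39: 0 child(ren)
Matching nodes: [9, 39]
Count of leaf nodes: 2


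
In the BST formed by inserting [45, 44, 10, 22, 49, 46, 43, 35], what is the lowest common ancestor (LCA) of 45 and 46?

Tree insertion order: [45, 44, 10, 22, 49, 46, 43, 35]
Tree (level-order array): [45, 44, 49, 10, None, 46, None, None, 22, None, None, None, 43, 35]
In a BST, the LCA of p=45, q=46 is the first node v on the
root-to-leaf path with p <= v <= q (go left if both < v, right if both > v).
Walk from root:
  at 45: 45 <= 45 <= 46, this is the LCA
LCA = 45


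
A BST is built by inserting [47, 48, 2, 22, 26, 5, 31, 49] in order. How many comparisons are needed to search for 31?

Search path for 31: 47 -> 2 -> 22 -> 26 -> 31
Found: True
Comparisons: 5


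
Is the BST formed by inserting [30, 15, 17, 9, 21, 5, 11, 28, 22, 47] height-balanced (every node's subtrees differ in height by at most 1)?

Tree (level-order array): [30, 15, 47, 9, 17, None, None, 5, 11, None, 21, None, None, None, None, None, 28, 22]
Definition: a tree is height-balanced if, at every node, |h(left) - h(right)| <= 1 (empty subtree has height -1).
Bottom-up per-node check:
  node 5: h_left=-1, h_right=-1, diff=0 [OK], height=0
  node 11: h_left=-1, h_right=-1, diff=0 [OK], height=0
  node 9: h_left=0, h_right=0, diff=0 [OK], height=1
  node 22: h_left=-1, h_right=-1, diff=0 [OK], height=0
  node 28: h_left=0, h_right=-1, diff=1 [OK], height=1
  node 21: h_left=-1, h_right=1, diff=2 [FAIL (|-1-1|=2 > 1)], height=2
  node 17: h_left=-1, h_right=2, diff=3 [FAIL (|-1-2|=3 > 1)], height=3
  node 15: h_left=1, h_right=3, diff=2 [FAIL (|1-3|=2 > 1)], height=4
  node 47: h_left=-1, h_right=-1, diff=0 [OK], height=0
  node 30: h_left=4, h_right=0, diff=4 [FAIL (|4-0|=4 > 1)], height=5
Node 21 violates the condition: |-1 - 1| = 2 > 1.
Result: Not balanced


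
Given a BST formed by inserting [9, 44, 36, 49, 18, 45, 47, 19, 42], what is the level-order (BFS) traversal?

Tree insertion order: [9, 44, 36, 49, 18, 45, 47, 19, 42]
Tree (level-order array): [9, None, 44, 36, 49, 18, 42, 45, None, None, 19, None, None, None, 47]
BFS from the root, enqueuing left then right child of each popped node:
  queue [9] -> pop 9, enqueue [44], visited so far: [9]
  queue [44] -> pop 44, enqueue [36, 49], visited so far: [9, 44]
  queue [36, 49] -> pop 36, enqueue [18, 42], visited so far: [9, 44, 36]
  queue [49, 18, 42] -> pop 49, enqueue [45], visited so far: [9, 44, 36, 49]
  queue [18, 42, 45] -> pop 18, enqueue [19], visited so far: [9, 44, 36, 49, 18]
  queue [42, 45, 19] -> pop 42, enqueue [none], visited so far: [9, 44, 36, 49, 18, 42]
  queue [45, 19] -> pop 45, enqueue [47], visited so far: [9, 44, 36, 49, 18, 42, 45]
  queue [19, 47] -> pop 19, enqueue [none], visited so far: [9, 44, 36, 49, 18, 42, 45, 19]
  queue [47] -> pop 47, enqueue [none], visited so far: [9, 44, 36, 49, 18, 42, 45, 19, 47]
Result: [9, 44, 36, 49, 18, 42, 45, 19, 47]


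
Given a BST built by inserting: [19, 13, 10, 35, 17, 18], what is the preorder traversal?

Tree insertion order: [19, 13, 10, 35, 17, 18]
Tree (level-order array): [19, 13, 35, 10, 17, None, None, None, None, None, 18]
Preorder traversal: [19, 13, 10, 17, 18, 35]


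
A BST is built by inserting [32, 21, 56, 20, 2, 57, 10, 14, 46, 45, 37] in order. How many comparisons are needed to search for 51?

Search path for 51: 32 -> 56 -> 46
Found: False
Comparisons: 3


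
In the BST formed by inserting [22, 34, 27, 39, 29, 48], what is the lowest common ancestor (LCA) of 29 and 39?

Tree insertion order: [22, 34, 27, 39, 29, 48]
Tree (level-order array): [22, None, 34, 27, 39, None, 29, None, 48]
In a BST, the LCA of p=29, q=39 is the first node v on the
root-to-leaf path with p <= v <= q (go left if both < v, right if both > v).
Walk from root:
  at 22: both 29 and 39 > 22, go right
  at 34: 29 <= 34 <= 39, this is the LCA
LCA = 34


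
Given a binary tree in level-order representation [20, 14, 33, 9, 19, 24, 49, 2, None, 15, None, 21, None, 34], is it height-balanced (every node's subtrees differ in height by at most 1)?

Tree (level-order array): [20, 14, 33, 9, 19, 24, 49, 2, None, 15, None, 21, None, 34]
Definition: a tree is height-balanced if, at every node, |h(left) - h(right)| <= 1 (empty subtree has height -1).
Bottom-up per-node check:
  node 2: h_left=-1, h_right=-1, diff=0 [OK], height=0
  node 9: h_left=0, h_right=-1, diff=1 [OK], height=1
  node 15: h_left=-1, h_right=-1, diff=0 [OK], height=0
  node 19: h_left=0, h_right=-1, diff=1 [OK], height=1
  node 14: h_left=1, h_right=1, diff=0 [OK], height=2
  node 21: h_left=-1, h_right=-1, diff=0 [OK], height=0
  node 24: h_left=0, h_right=-1, diff=1 [OK], height=1
  node 34: h_left=-1, h_right=-1, diff=0 [OK], height=0
  node 49: h_left=0, h_right=-1, diff=1 [OK], height=1
  node 33: h_left=1, h_right=1, diff=0 [OK], height=2
  node 20: h_left=2, h_right=2, diff=0 [OK], height=3
All nodes satisfy the balance condition.
Result: Balanced


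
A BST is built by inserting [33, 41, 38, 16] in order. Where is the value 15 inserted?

Starting tree (level order): [33, 16, 41, None, None, 38]
Insertion path: 33 -> 16
Result: insert 15 as left child of 16
Final tree (level order): [33, 16, 41, 15, None, 38]


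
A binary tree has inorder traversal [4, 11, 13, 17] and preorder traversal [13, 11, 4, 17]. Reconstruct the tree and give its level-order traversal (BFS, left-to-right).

Inorder:  [4, 11, 13, 17]
Preorder: [13, 11, 4, 17]
Algorithm: preorder visits root first, so consume preorder in order;
for each root, split the current inorder slice at that value into
left-subtree inorder and right-subtree inorder, then recurse.
Recursive splits:
  root=13; inorder splits into left=[4, 11], right=[17]
  root=11; inorder splits into left=[4], right=[]
  root=4; inorder splits into left=[], right=[]
  root=17; inorder splits into left=[], right=[]
Reconstructed level-order: [13, 11, 17, 4]


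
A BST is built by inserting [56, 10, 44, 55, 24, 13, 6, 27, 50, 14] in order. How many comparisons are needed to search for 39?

Search path for 39: 56 -> 10 -> 44 -> 24 -> 27
Found: False
Comparisons: 5


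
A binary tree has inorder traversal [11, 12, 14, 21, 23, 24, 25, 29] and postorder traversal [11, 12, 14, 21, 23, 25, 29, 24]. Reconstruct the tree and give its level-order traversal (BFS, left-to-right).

Inorder:   [11, 12, 14, 21, 23, 24, 25, 29]
Postorder: [11, 12, 14, 21, 23, 25, 29, 24]
Algorithm: postorder visits root last, so walk postorder right-to-left;
each value is the root of the current inorder slice — split it at that
value, recurse on the right subtree first, then the left.
Recursive splits:
  root=24; inorder splits into left=[11, 12, 14, 21, 23], right=[25, 29]
  root=29; inorder splits into left=[25], right=[]
  root=25; inorder splits into left=[], right=[]
  root=23; inorder splits into left=[11, 12, 14, 21], right=[]
  root=21; inorder splits into left=[11, 12, 14], right=[]
  root=14; inorder splits into left=[11, 12], right=[]
  root=12; inorder splits into left=[11], right=[]
  root=11; inorder splits into left=[], right=[]
Reconstructed level-order: [24, 23, 29, 21, 25, 14, 12, 11]


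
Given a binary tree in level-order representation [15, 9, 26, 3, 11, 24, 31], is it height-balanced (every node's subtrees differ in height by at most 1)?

Tree (level-order array): [15, 9, 26, 3, 11, 24, 31]
Definition: a tree is height-balanced if, at every node, |h(left) - h(right)| <= 1 (empty subtree has height -1).
Bottom-up per-node check:
  node 3: h_left=-1, h_right=-1, diff=0 [OK], height=0
  node 11: h_left=-1, h_right=-1, diff=0 [OK], height=0
  node 9: h_left=0, h_right=0, diff=0 [OK], height=1
  node 24: h_left=-1, h_right=-1, diff=0 [OK], height=0
  node 31: h_left=-1, h_right=-1, diff=0 [OK], height=0
  node 26: h_left=0, h_right=0, diff=0 [OK], height=1
  node 15: h_left=1, h_right=1, diff=0 [OK], height=2
All nodes satisfy the balance condition.
Result: Balanced


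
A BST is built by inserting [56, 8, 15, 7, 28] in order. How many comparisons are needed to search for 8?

Search path for 8: 56 -> 8
Found: True
Comparisons: 2


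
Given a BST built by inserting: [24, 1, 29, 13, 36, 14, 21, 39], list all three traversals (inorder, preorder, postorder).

Tree insertion order: [24, 1, 29, 13, 36, 14, 21, 39]
Tree (level-order array): [24, 1, 29, None, 13, None, 36, None, 14, None, 39, None, 21]
Inorder (L, root, R): [1, 13, 14, 21, 24, 29, 36, 39]
Preorder (root, L, R): [24, 1, 13, 14, 21, 29, 36, 39]
Postorder (L, R, root): [21, 14, 13, 1, 39, 36, 29, 24]


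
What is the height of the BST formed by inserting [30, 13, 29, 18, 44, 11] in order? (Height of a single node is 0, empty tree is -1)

Insertion order: [30, 13, 29, 18, 44, 11]
Tree (level-order array): [30, 13, 44, 11, 29, None, None, None, None, 18]
Compute height bottom-up (empty subtree = -1):
  height(11) = 1 + max(-1, -1) = 0
  height(18) = 1 + max(-1, -1) = 0
  height(29) = 1 + max(0, -1) = 1
  height(13) = 1 + max(0, 1) = 2
  height(44) = 1 + max(-1, -1) = 0
  height(30) = 1 + max(2, 0) = 3
Height = 3


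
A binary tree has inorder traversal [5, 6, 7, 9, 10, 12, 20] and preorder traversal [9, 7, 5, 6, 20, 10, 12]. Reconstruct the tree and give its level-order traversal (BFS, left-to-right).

Inorder:  [5, 6, 7, 9, 10, 12, 20]
Preorder: [9, 7, 5, 6, 20, 10, 12]
Algorithm: preorder visits root first, so consume preorder in order;
for each root, split the current inorder slice at that value into
left-subtree inorder and right-subtree inorder, then recurse.
Recursive splits:
  root=9; inorder splits into left=[5, 6, 7], right=[10, 12, 20]
  root=7; inorder splits into left=[5, 6], right=[]
  root=5; inorder splits into left=[], right=[6]
  root=6; inorder splits into left=[], right=[]
  root=20; inorder splits into left=[10, 12], right=[]
  root=10; inorder splits into left=[], right=[12]
  root=12; inorder splits into left=[], right=[]
Reconstructed level-order: [9, 7, 20, 5, 10, 6, 12]


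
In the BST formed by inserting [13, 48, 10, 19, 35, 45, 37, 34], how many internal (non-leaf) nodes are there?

Tree built from: [13, 48, 10, 19, 35, 45, 37, 34]
Tree (level-order array): [13, 10, 48, None, None, 19, None, None, 35, 34, 45, None, None, 37]
Rule: An internal node has at least one child.
Per-node child counts:
  node 13: 2 child(ren)
  node 10: 0 child(ren)
  node 48: 1 child(ren)
  node 19: 1 child(ren)
  node 35: 2 child(ren)
  node 34: 0 child(ren)
  node 45: 1 child(ren)
  node 37: 0 child(ren)
Matching nodes: [13, 48, 19, 35, 45]
Count of internal (non-leaf) nodes: 5


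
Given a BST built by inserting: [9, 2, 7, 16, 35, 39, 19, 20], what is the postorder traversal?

Tree insertion order: [9, 2, 7, 16, 35, 39, 19, 20]
Tree (level-order array): [9, 2, 16, None, 7, None, 35, None, None, 19, 39, None, 20]
Postorder traversal: [7, 2, 20, 19, 39, 35, 16, 9]


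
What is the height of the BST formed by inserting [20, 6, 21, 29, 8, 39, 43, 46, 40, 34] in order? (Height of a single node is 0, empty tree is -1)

Insertion order: [20, 6, 21, 29, 8, 39, 43, 46, 40, 34]
Tree (level-order array): [20, 6, 21, None, 8, None, 29, None, None, None, 39, 34, 43, None, None, 40, 46]
Compute height bottom-up (empty subtree = -1):
  height(8) = 1 + max(-1, -1) = 0
  height(6) = 1 + max(-1, 0) = 1
  height(34) = 1 + max(-1, -1) = 0
  height(40) = 1 + max(-1, -1) = 0
  height(46) = 1 + max(-1, -1) = 0
  height(43) = 1 + max(0, 0) = 1
  height(39) = 1 + max(0, 1) = 2
  height(29) = 1 + max(-1, 2) = 3
  height(21) = 1 + max(-1, 3) = 4
  height(20) = 1 + max(1, 4) = 5
Height = 5


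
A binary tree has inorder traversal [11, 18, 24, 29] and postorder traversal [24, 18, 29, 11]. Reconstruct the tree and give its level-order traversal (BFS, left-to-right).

Inorder:   [11, 18, 24, 29]
Postorder: [24, 18, 29, 11]
Algorithm: postorder visits root last, so walk postorder right-to-left;
each value is the root of the current inorder slice — split it at that
value, recurse on the right subtree first, then the left.
Recursive splits:
  root=11; inorder splits into left=[], right=[18, 24, 29]
  root=29; inorder splits into left=[18, 24], right=[]
  root=18; inorder splits into left=[], right=[24]
  root=24; inorder splits into left=[], right=[]
Reconstructed level-order: [11, 29, 18, 24]


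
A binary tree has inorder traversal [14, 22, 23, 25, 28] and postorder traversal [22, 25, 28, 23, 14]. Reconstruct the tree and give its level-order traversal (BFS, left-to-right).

Inorder:   [14, 22, 23, 25, 28]
Postorder: [22, 25, 28, 23, 14]
Algorithm: postorder visits root last, so walk postorder right-to-left;
each value is the root of the current inorder slice — split it at that
value, recurse on the right subtree first, then the left.
Recursive splits:
  root=14; inorder splits into left=[], right=[22, 23, 25, 28]
  root=23; inorder splits into left=[22], right=[25, 28]
  root=28; inorder splits into left=[25], right=[]
  root=25; inorder splits into left=[], right=[]
  root=22; inorder splits into left=[], right=[]
Reconstructed level-order: [14, 23, 22, 28, 25]


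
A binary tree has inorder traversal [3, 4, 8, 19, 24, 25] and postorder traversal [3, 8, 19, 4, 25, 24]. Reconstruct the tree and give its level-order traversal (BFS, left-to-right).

Inorder:   [3, 4, 8, 19, 24, 25]
Postorder: [3, 8, 19, 4, 25, 24]
Algorithm: postorder visits root last, so walk postorder right-to-left;
each value is the root of the current inorder slice — split it at that
value, recurse on the right subtree first, then the left.
Recursive splits:
  root=24; inorder splits into left=[3, 4, 8, 19], right=[25]
  root=25; inorder splits into left=[], right=[]
  root=4; inorder splits into left=[3], right=[8, 19]
  root=19; inorder splits into left=[8], right=[]
  root=8; inorder splits into left=[], right=[]
  root=3; inorder splits into left=[], right=[]
Reconstructed level-order: [24, 4, 25, 3, 19, 8]


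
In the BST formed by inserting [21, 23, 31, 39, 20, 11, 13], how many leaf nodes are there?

Tree built from: [21, 23, 31, 39, 20, 11, 13]
Tree (level-order array): [21, 20, 23, 11, None, None, 31, None, 13, None, 39]
Rule: A leaf has 0 children.
Per-node child counts:
  node 21: 2 child(ren)
  node 20: 1 child(ren)
  node 11: 1 child(ren)
  node 13: 0 child(ren)
  node 23: 1 child(ren)
  node 31: 1 child(ren)
  node 39: 0 child(ren)
Matching nodes: [13, 39]
Count of leaf nodes: 2


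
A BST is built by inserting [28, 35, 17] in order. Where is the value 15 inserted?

Starting tree (level order): [28, 17, 35]
Insertion path: 28 -> 17
Result: insert 15 as left child of 17
Final tree (level order): [28, 17, 35, 15]


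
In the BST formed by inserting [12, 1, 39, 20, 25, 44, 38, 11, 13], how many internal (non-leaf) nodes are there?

Tree built from: [12, 1, 39, 20, 25, 44, 38, 11, 13]
Tree (level-order array): [12, 1, 39, None, 11, 20, 44, None, None, 13, 25, None, None, None, None, None, 38]
Rule: An internal node has at least one child.
Per-node child counts:
  node 12: 2 child(ren)
  node 1: 1 child(ren)
  node 11: 0 child(ren)
  node 39: 2 child(ren)
  node 20: 2 child(ren)
  node 13: 0 child(ren)
  node 25: 1 child(ren)
  node 38: 0 child(ren)
  node 44: 0 child(ren)
Matching nodes: [12, 1, 39, 20, 25]
Count of internal (non-leaf) nodes: 5


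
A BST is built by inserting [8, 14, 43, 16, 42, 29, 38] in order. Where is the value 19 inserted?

Starting tree (level order): [8, None, 14, None, 43, 16, None, None, 42, 29, None, None, 38]
Insertion path: 8 -> 14 -> 43 -> 16 -> 42 -> 29
Result: insert 19 as left child of 29
Final tree (level order): [8, None, 14, None, 43, 16, None, None, 42, 29, None, 19, 38]


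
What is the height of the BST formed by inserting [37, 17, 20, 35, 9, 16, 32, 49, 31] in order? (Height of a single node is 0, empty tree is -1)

Insertion order: [37, 17, 20, 35, 9, 16, 32, 49, 31]
Tree (level-order array): [37, 17, 49, 9, 20, None, None, None, 16, None, 35, None, None, 32, None, 31]
Compute height bottom-up (empty subtree = -1):
  height(16) = 1 + max(-1, -1) = 0
  height(9) = 1 + max(-1, 0) = 1
  height(31) = 1 + max(-1, -1) = 0
  height(32) = 1 + max(0, -1) = 1
  height(35) = 1 + max(1, -1) = 2
  height(20) = 1 + max(-1, 2) = 3
  height(17) = 1 + max(1, 3) = 4
  height(49) = 1 + max(-1, -1) = 0
  height(37) = 1 + max(4, 0) = 5
Height = 5


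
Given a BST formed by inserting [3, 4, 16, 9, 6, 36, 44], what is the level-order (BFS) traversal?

Tree insertion order: [3, 4, 16, 9, 6, 36, 44]
Tree (level-order array): [3, None, 4, None, 16, 9, 36, 6, None, None, 44]
BFS from the root, enqueuing left then right child of each popped node:
  queue [3] -> pop 3, enqueue [4], visited so far: [3]
  queue [4] -> pop 4, enqueue [16], visited so far: [3, 4]
  queue [16] -> pop 16, enqueue [9, 36], visited so far: [3, 4, 16]
  queue [9, 36] -> pop 9, enqueue [6], visited so far: [3, 4, 16, 9]
  queue [36, 6] -> pop 36, enqueue [44], visited so far: [3, 4, 16, 9, 36]
  queue [6, 44] -> pop 6, enqueue [none], visited so far: [3, 4, 16, 9, 36, 6]
  queue [44] -> pop 44, enqueue [none], visited so far: [3, 4, 16, 9, 36, 6, 44]
Result: [3, 4, 16, 9, 36, 6, 44]


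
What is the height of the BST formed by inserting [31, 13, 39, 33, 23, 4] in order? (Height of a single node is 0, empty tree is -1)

Insertion order: [31, 13, 39, 33, 23, 4]
Tree (level-order array): [31, 13, 39, 4, 23, 33]
Compute height bottom-up (empty subtree = -1):
  height(4) = 1 + max(-1, -1) = 0
  height(23) = 1 + max(-1, -1) = 0
  height(13) = 1 + max(0, 0) = 1
  height(33) = 1 + max(-1, -1) = 0
  height(39) = 1 + max(0, -1) = 1
  height(31) = 1 + max(1, 1) = 2
Height = 2


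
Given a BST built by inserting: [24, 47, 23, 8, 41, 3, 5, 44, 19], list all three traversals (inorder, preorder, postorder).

Tree insertion order: [24, 47, 23, 8, 41, 3, 5, 44, 19]
Tree (level-order array): [24, 23, 47, 8, None, 41, None, 3, 19, None, 44, None, 5]
Inorder (L, root, R): [3, 5, 8, 19, 23, 24, 41, 44, 47]
Preorder (root, L, R): [24, 23, 8, 3, 5, 19, 47, 41, 44]
Postorder (L, R, root): [5, 3, 19, 8, 23, 44, 41, 47, 24]


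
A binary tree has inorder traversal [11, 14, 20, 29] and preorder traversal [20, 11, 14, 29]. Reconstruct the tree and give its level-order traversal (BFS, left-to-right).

Inorder:  [11, 14, 20, 29]
Preorder: [20, 11, 14, 29]
Algorithm: preorder visits root first, so consume preorder in order;
for each root, split the current inorder slice at that value into
left-subtree inorder and right-subtree inorder, then recurse.
Recursive splits:
  root=20; inorder splits into left=[11, 14], right=[29]
  root=11; inorder splits into left=[], right=[14]
  root=14; inorder splits into left=[], right=[]
  root=29; inorder splits into left=[], right=[]
Reconstructed level-order: [20, 11, 29, 14]


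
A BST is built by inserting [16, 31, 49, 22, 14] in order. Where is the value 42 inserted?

Starting tree (level order): [16, 14, 31, None, None, 22, 49]
Insertion path: 16 -> 31 -> 49
Result: insert 42 as left child of 49
Final tree (level order): [16, 14, 31, None, None, 22, 49, None, None, 42]


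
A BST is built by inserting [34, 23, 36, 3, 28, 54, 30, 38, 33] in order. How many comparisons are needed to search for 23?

Search path for 23: 34 -> 23
Found: True
Comparisons: 2


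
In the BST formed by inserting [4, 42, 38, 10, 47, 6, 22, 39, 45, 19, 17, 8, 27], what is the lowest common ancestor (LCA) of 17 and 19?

Tree insertion order: [4, 42, 38, 10, 47, 6, 22, 39, 45, 19, 17, 8, 27]
Tree (level-order array): [4, None, 42, 38, 47, 10, 39, 45, None, 6, 22, None, None, None, None, None, 8, 19, 27, None, None, 17]
In a BST, the LCA of p=17, q=19 is the first node v on the
root-to-leaf path with p <= v <= q (go left if both < v, right if both > v).
Walk from root:
  at 4: both 17 and 19 > 4, go right
  at 42: both 17 and 19 < 42, go left
  at 38: both 17 and 19 < 38, go left
  at 10: both 17 and 19 > 10, go right
  at 22: both 17 and 19 < 22, go left
  at 19: 17 <= 19 <= 19, this is the LCA
LCA = 19


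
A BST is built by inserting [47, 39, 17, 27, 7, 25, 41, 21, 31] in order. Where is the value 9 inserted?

Starting tree (level order): [47, 39, None, 17, 41, 7, 27, None, None, None, None, 25, 31, 21]
Insertion path: 47 -> 39 -> 17 -> 7
Result: insert 9 as right child of 7
Final tree (level order): [47, 39, None, 17, 41, 7, 27, None, None, None, 9, 25, 31, None, None, 21]


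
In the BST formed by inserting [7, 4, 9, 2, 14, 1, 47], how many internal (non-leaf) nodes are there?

Tree built from: [7, 4, 9, 2, 14, 1, 47]
Tree (level-order array): [7, 4, 9, 2, None, None, 14, 1, None, None, 47]
Rule: An internal node has at least one child.
Per-node child counts:
  node 7: 2 child(ren)
  node 4: 1 child(ren)
  node 2: 1 child(ren)
  node 1: 0 child(ren)
  node 9: 1 child(ren)
  node 14: 1 child(ren)
  node 47: 0 child(ren)
Matching nodes: [7, 4, 2, 9, 14]
Count of internal (non-leaf) nodes: 5


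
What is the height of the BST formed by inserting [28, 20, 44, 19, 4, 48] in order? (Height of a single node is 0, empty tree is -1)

Insertion order: [28, 20, 44, 19, 4, 48]
Tree (level-order array): [28, 20, 44, 19, None, None, 48, 4]
Compute height bottom-up (empty subtree = -1):
  height(4) = 1 + max(-1, -1) = 0
  height(19) = 1 + max(0, -1) = 1
  height(20) = 1 + max(1, -1) = 2
  height(48) = 1 + max(-1, -1) = 0
  height(44) = 1 + max(-1, 0) = 1
  height(28) = 1 + max(2, 1) = 3
Height = 3


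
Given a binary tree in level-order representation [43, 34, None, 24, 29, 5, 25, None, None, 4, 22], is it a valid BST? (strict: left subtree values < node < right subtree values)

Level-order array: [43, 34, None, 24, 29, 5, 25, None, None, 4, 22]
Validate using subtree bounds (lo, hi): at each node, require lo < value < hi,
then recurse left with hi=value and right with lo=value.
Preorder trace (stopping at first violation):
  at node 43 with bounds (-inf, +inf): OK
  at node 34 with bounds (-inf, 43): OK
  at node 24 with bounds (-inf, 34): OK
  at node 5 with bounds (-inf, 24): OK
  at node 4 with bounds (-inf, 5): OK
  at node 22 with bounds (5, 24): OK
  at node 25 with bounds (24, 34): OK
  at node 29 with bounds (34, 43): VIOLATION
Node 29 violates its bound: not (34 < 29 < 43).
Result: Not a valid BST


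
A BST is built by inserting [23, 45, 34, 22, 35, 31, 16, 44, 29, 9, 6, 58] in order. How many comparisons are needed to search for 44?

Search path for 44: 23 -> 45 -> 34 -> 35 -> 44
Found: True
Comparisons: 5


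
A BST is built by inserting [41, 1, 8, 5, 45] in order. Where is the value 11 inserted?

Starting tree (level order): [41, 1, 45, None, 8, None, None, 5]
Insertion path: 41 -> 1 -> 8
Result: insert 11 as right child of 8
Final tree (level order): [41, 1, 45, None, 8, None, None, 5, 11]


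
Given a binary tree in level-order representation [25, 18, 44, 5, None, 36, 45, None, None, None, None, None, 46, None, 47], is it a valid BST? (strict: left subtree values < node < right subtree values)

Level-order array: [25, 18, 44, 5, None, 36, 45, None, None, None, None, None, 46, None, 47]
Validate using subtree bounds (lo, hi): at each node, require lo < value < hi,
then recurse left with hi=value and right with lo=value.
Preorder trace (stopping at first violation):
  at node 25 with bounds (-inf, +inf): OK
  at node 18 with bounds (-inf, 25): OK
  at node 5 with bounds (-inf, 18): OK
  at node 44 with bounds (25, +inf): OK
  at node 36 with bounds (25, 44): OK
  at node 45 with bounds (44, +inf): OK
  at node 46 with bounds (45, +inf): OK
  at node 47 with bounds (46, +inf): OK
No violation found at any node.
Result: Valid BST


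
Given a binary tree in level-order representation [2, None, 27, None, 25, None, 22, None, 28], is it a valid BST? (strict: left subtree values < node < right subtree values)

Level-order array: [2, None, 27, None, 25, None, 22, None, 28]
Validate using subtree bounds (lo, hi): at each node, require lo < value < hi,
then recurse left with hi=value and right with lo=value.
Preorder trace (stopping at first violation):
  at node 2 with bounds (-inf, +inf): OK
  at node 27 with bounds (2, +inf): OK
  at node 25 with bounds (27, +inf): VIOLATION
Node 25 violates its bound: not (27 < 25 < +inf).
Result: Not a valid BST


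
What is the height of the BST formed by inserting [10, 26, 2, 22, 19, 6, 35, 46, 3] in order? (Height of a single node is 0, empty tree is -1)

Insertion order: [10, 26, 2, 22, 19, 6, 35, 46, 3]
Tree (level-order array): [10, 2, 26, None, 6, 22, 35, 3, None, 19, None, None, 46]
Compute height bottom-up (empty subtree = -1):
  height(3) = 1 + max(-1, -1) = 0
  height(6) = 1 + max(0, -1) = 1
  height(2) = 1 + max(-1, 1) = 2
  height(19) = 1 + max(-1, -1) = 0
  height(22) = 1 + max(0, -1) = 1
  height(46) = 1 + max(-1, -1) = 0
  height(35) = 1 + max(-1, 0) = 1
  height(26) = 1 + max(1, 1) = 2
  height(10) = 1 + max(2, 2) = 3
Height = 3


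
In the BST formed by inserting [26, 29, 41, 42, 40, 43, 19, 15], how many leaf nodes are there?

Tree built from: [26, 29, 41, 42, 40, 43, 19, 15]
Tree (level-order array): [26, 19, 29, 15, None, None, 41, None, None, 40, 42, None, None, None, 43]
Rule: A leaf has 0 children.
Per-node child counts:
  node 26: 2 child(ren)
  node 19: 1 child(ren)
  node 15: 0 child(ren)
  node 29: 1 child(ren)
  node 41: 2 child(ren)
  node 40: 0 child(ren)
  node 42: 1 child(ren)
  node 43: 0 child(ren)
Matching nodes: [15, 40, 43]
Count of leaf nodes: 3


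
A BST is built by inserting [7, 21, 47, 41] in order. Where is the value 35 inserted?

Starting tree (level order): [7, None, 21, None, 47, 41]
Insertion path: 7 -> 21 -> 47 -> 41
Result: insert 35 as left child of 41
Final tree (level order): [7, None, 21, None, 47, 41, None, 35]


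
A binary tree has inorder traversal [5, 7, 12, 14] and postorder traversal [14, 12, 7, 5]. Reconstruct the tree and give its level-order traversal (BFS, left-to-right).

Inorder:   [5, 7, 12, 14]
Postorder: [14, 12, 7, 5]
Algorithm: postorder visits root last, so walk postorder right-to-left;
each value is the root of the current inorder slice — split it at that
value, recurse on the right subtree first, then the left.
Recursive splits:
  root=5; inorder splits into left=[], right=[7, 12, 14]
  root=7; inorder splits into left=[], right=[12, 14]
  root=12; inorder splits into left=[], right=[14]
  root=14; inorder splits into left=[], right=[]
Reconstructed level-order: [5, 7, 12, 14]


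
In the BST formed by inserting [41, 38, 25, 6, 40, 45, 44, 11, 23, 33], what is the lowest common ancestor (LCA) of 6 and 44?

Tree insertion order: [41, 38, 25, 6, 40, 45, 44, 11, 23, 33]
Tree (level-order array): [41, 38, 45, 25, 40, 44, None, 6, 33, None, None, None, None, None, 11, None, None, None, 23]
In a BST, the LCA of p=6, q=44 is the first node v on the
root-to-leaf path with p <= v <= q (go left if both < v, right if both > v).
Walk from root:
  at 41: 6 <= 41 <= 44, this is the LCA
LCA = 41


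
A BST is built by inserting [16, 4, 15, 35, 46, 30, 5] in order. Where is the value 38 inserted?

Starting tree (level order): [16, 4, 35, None, 15, 30, 46, 5]
Insertion path: 16 -> 35 -> 46
Result: insert 38 as left child of 46
Final tree (level order): [16, 4, 35, None, 15, 30, 46, 5, None, None, None, 38]


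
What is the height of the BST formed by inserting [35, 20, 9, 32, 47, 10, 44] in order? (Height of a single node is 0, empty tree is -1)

Insertion order: [35, 20, 9, 32, 47, 10, 44]
Tree (level-order array): [35, 20, 47, 9, 32, 44, None, None, 10]
Compute height bottom-up (empty subtree = -1):
  height(10) = 1 + max(-1, -1) = 0
  height(9) = 1 + max(-1, 0) = 1
  height(32) = 1 + max(-1, -1) = 0
  height(20) = 1 + max(1, 0) = 2
  height(44) = 1 + max(-1, -1) = 0
  height(47) = 1 + max(0, -1) = 1
  height(35) = 1 + max(2, 1) = 3
Height = 3


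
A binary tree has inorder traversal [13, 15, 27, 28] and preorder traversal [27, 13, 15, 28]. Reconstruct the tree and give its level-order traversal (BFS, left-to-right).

Inorder:  [13, 15, 27, 28]
Preorder: [27, 13, 15, 28]
Algorithm: preorder visits root first, so consume preorder in order;
for each root, split the current inorder slice at that value into
left-subtree inorder and right-subtree inorder, then recurse.
Recursive splits:
  root=27; inorder splits into left=[13, 15], right=[28]
  root=13; inorder splits into left=[], right=[15]
  root=15; inorder splits into left=[], right=[]
  root=28; inorder splits into left=[], right=[]
Reconstructed level-order: [27, 13, 28, 15]


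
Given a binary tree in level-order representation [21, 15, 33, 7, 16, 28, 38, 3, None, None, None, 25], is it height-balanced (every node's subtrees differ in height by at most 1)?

Tree (level-order array): [21, 15, 33, 7, 16, 28, 38, 3, None, None, None, 25]
Definition: a tree is height-balanced if, at every node, |h(left) - h(right)| <= 1 (empty subtree has height -1).
Bottom-up per-node check:
  node 3: h_left=-1, h_right=-1, diff=0 [OK], height=0
  node 7: h_left=0, h_right=-1, diff=1 [OK], height=1
  node 16: h_left=-1, h_right=-1, diff=0 [OK], height=0
  node 15: h_left=1, h_right=0, diff=1 [OK], height=2
  node 25: h_left=-1, h_right=-1, diff=0 [OK], height=0
  node 28: h_left=0, h_right=-1, diff=1 [OK], height=1
  node 38: h_left=-1, h_right=-1, diff=0 [OK], height=0
  node 33: h_left=1, h_right=0, diff=1 [OK], height=2
  node 21: h_left=2, h_right=2, diff=0 [OK], height=3
All nodes satisfy the balance condition.
Result: Balanced


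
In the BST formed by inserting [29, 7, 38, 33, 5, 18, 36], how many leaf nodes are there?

Tree built from: [29, 7, 38, 33, 5, 18, 36]
Tree (level-order array): [29, 7, 38, 5, 18, 33, None, None, None, None, None, None, 36]
Rule: A leaf has 0 children.
Per-node child counts:
  node 29: 2 child(ren)
  node 7: 2 child(ren)
  node 5: 0 child(ren)
  node 18: 0 child(ren)
  node 38: 1 child(ren)
  node 33: 1 child(ren)
  node 36: 0 child(ren)
Matching nodes: [5, 18, 36]
Count of leaf nodes: 3


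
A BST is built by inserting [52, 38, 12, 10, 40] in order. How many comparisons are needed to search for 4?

Search path for 4: 52 -> 38 -> 12 -> 10
Found: False
Comparisons: 4


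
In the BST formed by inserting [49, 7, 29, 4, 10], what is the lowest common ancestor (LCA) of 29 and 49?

Tree insertion order: [49, 7, 29, 4, 10]
Tree (level-order array): [49, 7, None, 4, 29, None, None, 10]
In a BST, the LCA of p=29, q=49 is the first node v on the
root-to-leaf path with p <= v <= q (go left if both < v, right if both > v).
Walk from root:
  at 49: 29 <= 49 <= 49, this is the LCA
LCA = 49


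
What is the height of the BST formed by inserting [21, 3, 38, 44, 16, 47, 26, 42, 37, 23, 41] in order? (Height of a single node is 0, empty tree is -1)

Insertion order: [21, 3, 38, 44, 16, 47, 26, 42, 37, 23, 41]
Tree (level-order array): [21, 3, 38, None, 16, 26, 44, None, None, 23, 37, 42, 47, None, None, None, None, 41]
Compute height bottom-up (empty subtree = -1):
  height(16) = 1 + max(-1, -1) = 0
  height(3) = 1 + max(-1, 0) = 1
  height(23) = 1 + max(-1, -1) = 0
  height(37) = 1 + max(-1, -1) = 0
  height(26) = 1 + max(0, 0) = 1
  height(41) = 1 + max(-1, -1) = 0
  height(42) = 1 + max(0, -1) = 1
  height(47) = 1 + max(-1, -1) = 0
  height(44) = 1 + max(1, 0) = 2
  height(38) = 1 + max(1, 2) = 3
  height(21) = 1 + max(1, 3) = 4
Height = 4
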